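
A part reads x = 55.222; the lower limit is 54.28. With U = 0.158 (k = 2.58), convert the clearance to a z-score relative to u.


u = U / k = 0.158 / 2.58 = 0.06124031
margin = |LSL - x| = |54.28 - 55.222| = 0.942
z = margin / u = 0.942 / 0.06124031
z = 15.3820

15.3820


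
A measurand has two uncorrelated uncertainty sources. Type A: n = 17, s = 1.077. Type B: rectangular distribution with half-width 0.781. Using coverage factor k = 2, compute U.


u_A = s / sqrt(n) = 1.077 / sqrt(17) = 0.26121087
u_B = half_width / sqrt(3) = 0.781 / sqrt(3) = 0.45091056
uc = sqrt(u_A^2 + u_B^2) = sqrt(0.26121087^2 + 0.45091056^2) = 0.52110599
U = k * uc = 2 * 0.52110599
U = 1.0422

1.0422


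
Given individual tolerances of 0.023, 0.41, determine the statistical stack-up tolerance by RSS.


RSS = sqrt(0.023^2 + 0.41^2)
= sqrt(0.168629)
= 0.4106

0.4106


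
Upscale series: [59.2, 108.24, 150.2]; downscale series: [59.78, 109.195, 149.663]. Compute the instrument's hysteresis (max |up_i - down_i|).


|59.2 - 59.78| = 0.5800
|108.24 - 109.195| = 0.9550
|150.2 - 149.663| = 0.5370
hysteresis = max(diffs) = 0.9550

0.9550


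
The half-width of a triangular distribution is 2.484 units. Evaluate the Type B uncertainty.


u_B = half_width / sqrt(6)
u_B = 2.484 / 2.4494897
u_B = 1.0141

1.0141


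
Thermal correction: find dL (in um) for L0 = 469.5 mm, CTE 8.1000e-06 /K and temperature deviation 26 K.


dL = L * alpha * dT
= 469.5 * 8.1000e-06 * 26
= 0.0988767 mm
dL_um = 0.0988767 * 1000 = 98.8767 um

98.8767


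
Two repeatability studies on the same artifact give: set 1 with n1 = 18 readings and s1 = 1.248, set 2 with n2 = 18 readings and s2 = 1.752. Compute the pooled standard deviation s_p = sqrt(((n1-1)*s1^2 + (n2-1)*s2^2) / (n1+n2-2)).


s_p = sqrt(((n1-1)*s1^2 + (n2-1)*s2^2) / (n1+n2-2))
numerator = (18-1)*1.248^2 + (18-1)*1.752^2 = 26.477568 + 52.181568 = 78.659136
denominator = 18 + 18 - 2 = 34
s_p^2 = 78.659136 / 34 = 2.313504
s_p = sqrt(2.313504) = 1.5210

1.5210


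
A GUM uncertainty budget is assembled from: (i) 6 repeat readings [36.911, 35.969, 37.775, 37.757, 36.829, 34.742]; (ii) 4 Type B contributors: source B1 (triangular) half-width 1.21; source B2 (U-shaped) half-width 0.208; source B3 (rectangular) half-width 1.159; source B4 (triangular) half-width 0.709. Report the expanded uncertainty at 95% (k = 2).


mean = (36.911 + 35.969 + 37.775 + 37.757 + 36.829 + 34.742) / 6 = 36.66383333
s = sqrt(sum((x - mean)^2)/(n-1)) = 1.1570923
u_A = s / sqrt(n) = 1.1570923 / sqrt(6) = 0.47238095
u_B1 = 1.21 / sqrt(6) = 0.49398043
u_B2 = 0.208 / sqrt(2) = 0.14707821
u_B3 = 1.159 / sqrt(3) = 0.66914896
u_B4 = 0.709 / sqrt(6) = 0.28944804
uc = sqrt(0.47238095^2 + 0.49398043^2 + 0.14707821^2 + 0.66914896^2 + 0.28944804^2) = 1.0101153
U = k * uc = 2 * 1.0101153
U = 2.0202

2.0202


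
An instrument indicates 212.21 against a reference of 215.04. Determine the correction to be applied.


Correction = standard - reading
= 215.04 - 212.21
= 2.8300

2.8300


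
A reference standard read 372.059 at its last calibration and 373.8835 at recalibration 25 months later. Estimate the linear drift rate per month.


rate = (v2 - v1) / months
= (373.8835 - 372.059) / 25
= 1.8245 / 25
= 0.0730

0.0730


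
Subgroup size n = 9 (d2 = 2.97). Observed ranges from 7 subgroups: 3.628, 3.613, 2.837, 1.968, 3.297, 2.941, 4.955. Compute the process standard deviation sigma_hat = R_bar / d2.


R_bar = (3.628 + 3.613 + 2.837 + 1.968 + 3.297 + 2.941 + 4.955) / 7
R_bar = 23.239 / 7 = 3.3198571
sigma_hat = R_bar / d2 = 3.3198571 / 2.97 = 1.1178

1.1178


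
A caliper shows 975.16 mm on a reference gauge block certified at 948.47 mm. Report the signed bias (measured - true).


Systematic error = measured - true
= 975.16 - 948.47
= 26.6900

26.6900


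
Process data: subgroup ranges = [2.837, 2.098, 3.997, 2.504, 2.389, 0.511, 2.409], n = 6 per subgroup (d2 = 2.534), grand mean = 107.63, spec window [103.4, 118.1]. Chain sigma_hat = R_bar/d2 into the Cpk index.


R_bar = (2.837 + 2.098 + 3.997 + 2.504 + 2.389 + 0.511 + 2.409) / 7 = 2.3921429
sigma = R_bar / d2 = 2.3921429 / 2.534 = 0.94401851
Cp = (USL - LSL)/(6*sigma) = (118.1 - 103.4)/(6*0.94401851) = 2.5953
Cpu = (118.1 - 107.63)/(3*0.94401851) = 3.6970
Cpl = (107.63 - 103.4)/(3*0.94401851) = 1.4936
Cpk = min(Cpu, Cpl) = 1.4936

1.4936


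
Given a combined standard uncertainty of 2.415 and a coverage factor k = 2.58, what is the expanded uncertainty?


U = k * uc
U = 2.58 * 2.415
U = 6.2307

6.2307


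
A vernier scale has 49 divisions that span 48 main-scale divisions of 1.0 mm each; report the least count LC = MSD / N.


LC = MSD / n_div
= 1.0 / 49
= 0.0204

0.0204


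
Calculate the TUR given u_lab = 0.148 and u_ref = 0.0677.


TUR = u_lab / u_ref
= 0.148 / 0.0677
= 2.1861

2.1861


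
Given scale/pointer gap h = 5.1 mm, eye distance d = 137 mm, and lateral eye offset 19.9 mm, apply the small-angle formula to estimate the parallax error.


error = h * offset / d
= 5.1 * 19.9 / 137
= 0.7408

0.7408


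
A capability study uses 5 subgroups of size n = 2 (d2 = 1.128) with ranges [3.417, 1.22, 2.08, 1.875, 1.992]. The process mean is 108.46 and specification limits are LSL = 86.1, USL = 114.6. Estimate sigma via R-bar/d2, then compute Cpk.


R_bar = (3.417 + 1.22 + 2.08 + 1.875 + 1.992) / 5 = 2.1168
sigma = R_bar / d2 = 2.1168 / 1.128 = 1.8765957
Cp = (USL - LSL)/(6*sigma) = (114.6 - 86.1)/(6*1.8765957) = 2.5312
Cpu = (114.6 - 108.46)/(3*1.8765957) = 1.0906
Cpl = (108.46 - 86.1)/(3*1.8765957) = 3.9717
Cpk = min(Cpu, Cpl) = 1.0906

1.0906


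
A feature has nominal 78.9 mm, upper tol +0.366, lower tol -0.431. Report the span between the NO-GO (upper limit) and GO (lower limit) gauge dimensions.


GO = nominal - lower_tol (smallest hole = maximum material condition)
GO = 78.9 - 0.431 = 78.469
NO-GO = nominal + upper_tol (largest hole = least material condition)
NO-GO = 78.9 + 0.366 = 79.266
spread = NO-GO - GO = 79.266 - 78.469 = 0.7970

0.7970


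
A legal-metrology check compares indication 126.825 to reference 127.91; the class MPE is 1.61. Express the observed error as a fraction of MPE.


e = indication - reference = 126.825 - 127.91 = -1.0850
|e| = 1.0850
ratio = |e| / MPE = 1.0850 / 1.61
ratio = 0.6739

0.6739


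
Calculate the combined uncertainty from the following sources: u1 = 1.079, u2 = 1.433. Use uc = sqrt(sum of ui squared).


uc = sqrt(1.079^2 + 1.433^2)
uc = sqrt(3.21773)
uc = 1.7938

1.7938


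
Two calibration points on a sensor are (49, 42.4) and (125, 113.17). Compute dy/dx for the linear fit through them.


slope = (y2 - y1) / (x2 - x1)
= (113.17 - 42.4) / (125 - 49)
= 70.7700 / 76
= 0.9312

0.9312


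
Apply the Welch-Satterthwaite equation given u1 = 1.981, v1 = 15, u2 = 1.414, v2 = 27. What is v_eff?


uc = sqrt(u1^2 + u2^2) = sqrt(1.981^2 + 1.414^2) = 2.4338769
v_eff = uc^4 / (u1^4/v1 + u2^4/v2)
= 2.4338769^4 / (1.981^4/15 + 1.414^4/27)
= 35.090894 / 1.174766
v_eff = 29.8705

29.8705


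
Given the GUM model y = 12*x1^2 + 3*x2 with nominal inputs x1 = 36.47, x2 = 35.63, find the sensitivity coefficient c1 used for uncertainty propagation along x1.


y = 12*x1^2 + 3*x2
dy/dx1 = 2*12*x1
Evaluate at x1 = 36.47: c1 = 24 * 36.47
c1 = 875.2800

875.2800


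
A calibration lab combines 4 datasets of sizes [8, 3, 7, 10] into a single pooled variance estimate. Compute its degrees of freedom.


nu = sum_i (n_i - 1)
nu = ((8 - 1) + (3 - 1) + (7 - 1) + (10 - 1))
nu = 7 + 2 + 6 + 9
nu = 24

24


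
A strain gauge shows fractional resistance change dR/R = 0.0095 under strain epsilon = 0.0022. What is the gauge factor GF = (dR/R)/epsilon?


GF = (dR/R) / epsilon
= 0.0095 / 0.0022
= 4.3182

4.3182


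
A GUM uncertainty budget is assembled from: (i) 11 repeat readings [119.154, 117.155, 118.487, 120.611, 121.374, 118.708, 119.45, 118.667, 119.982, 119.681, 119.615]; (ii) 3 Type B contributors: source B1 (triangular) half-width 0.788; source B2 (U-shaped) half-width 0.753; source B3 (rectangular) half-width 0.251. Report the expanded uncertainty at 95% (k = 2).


mean = (119.154 + 117.155 + 118.487 + 120.611 + 121.374 + 118.708 + 119.45 + 118.667 + 119.982 + 119.681 + 119.615) / 11 = 119.3530909
s = sqrt(sum((x - mean)^2)/(n-1)) = 1.1294098
u_A = s / sqrt(n) = 1.1294098 / sqrt(11) = 0.34052987
u_B1 = 0.788 / sqrt(6) = 0.32169965
u_B2 = 0.753 / sqrt(2) = 0.53245141
u_B3 = 0.251 / sqrt(3) = 0.14491492
uc = sqrt(0.34052987^2 + 0.32169965^2 + 0.53245141^2 + 0.14491492^2) = 0.72384812
U = k * uc = 2 * 0.72384812
U = 1.4477

1.4477


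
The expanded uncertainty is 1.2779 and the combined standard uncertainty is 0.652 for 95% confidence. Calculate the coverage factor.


k = U / uc
k = 1.2779 / 0.652
k = 1.96

1.96


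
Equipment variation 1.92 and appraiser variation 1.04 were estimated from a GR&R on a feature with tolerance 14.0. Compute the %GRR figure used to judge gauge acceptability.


GRR = sqrt(EV^2 + AV^2) = sqrt(1.92^2 + 1.04^2) = 2.1835751
%GRR = GRR / tol * 100 = 2.1835751 / 14.0 * 100
%GRR = 15.5970

15.5970


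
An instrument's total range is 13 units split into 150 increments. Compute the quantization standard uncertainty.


resolution = range / divisions
resolution = 13 / 150 = 0.086666667
u_res = resolution / (2*sqrt(3))
u_res = 0.086666667 / 3.4641016
u_res = 0.0250

0.0250


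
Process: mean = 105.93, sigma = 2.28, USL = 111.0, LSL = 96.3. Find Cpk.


Cpu = (USL - mean) / (3*sigma) = (111.0 - 105.93) / (3*2.28) = 0.7412
Cpl = (mean - LSL) / (3*sigma) = (105.93 - 96.3) / (3*2.28) = 1.4079
Cpk = min(Cpu, Cpl) = 0.7412

0.7412


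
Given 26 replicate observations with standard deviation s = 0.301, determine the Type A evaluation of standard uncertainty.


u_A = s / sqrt(n)
u_A = 0.301 / sqrt(26)
u_A = 0.301 / 5.0990195
u_A = 0.0590

0.0590


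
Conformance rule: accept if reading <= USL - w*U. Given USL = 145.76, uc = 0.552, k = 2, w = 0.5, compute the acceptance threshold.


U = k * uc = 2 * 0.552 = 1.104
guard band g = w * U = 0.5 * 1.104 = 0.552
AL = USL - g = 145.76 - 0.552
AL = 145.2080

145.2080


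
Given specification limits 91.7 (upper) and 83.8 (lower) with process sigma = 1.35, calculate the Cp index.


Cp = (USL - LSL) / (6 * sigma)
= (91.7 - 83.8) / (6 * 1.35)
= 7.9000 / 8.1000
= 0.9753

0.9753


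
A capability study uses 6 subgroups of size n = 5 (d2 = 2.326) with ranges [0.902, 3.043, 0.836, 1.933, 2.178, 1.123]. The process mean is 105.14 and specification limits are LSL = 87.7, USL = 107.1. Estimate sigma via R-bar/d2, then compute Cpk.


R_bar = (0.902 + 3.043 + 0.836 + 1.933 + 2.178 + 1.123) / 6 = 1.6691667
sigma = R_bar / d2 = 1.6691667 / 2.326 = 0.71761251
Cp = (USL - LSL)/(6*sigma) = (107.1 - 87.7)/(6*0.71761251) = 4.5057
Cpu = (107.1 - 105.14)/(3*0.71761251) = 0.9104
Cpl = (105.14 - 87.7)/(3*0.71761251) = 8.1009
Cpk = min(Cpu, Cpl) = 0.9104

0.9104


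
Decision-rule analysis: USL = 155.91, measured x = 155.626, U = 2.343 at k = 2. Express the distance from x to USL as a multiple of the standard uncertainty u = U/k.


u = U / k = 2.343 / 2 = 1.1715
margin = |USL - x| = |155.91 - 155.626| = 0.284
z = margin / u = 0.284 / 1.1715
z = 0.2424

0.2424


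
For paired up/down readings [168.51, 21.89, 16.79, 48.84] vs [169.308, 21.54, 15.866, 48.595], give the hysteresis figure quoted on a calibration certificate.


|168.51 - 169.308| = 0.7980
|21.89 - 21.54| = 0.3500
|16.79 - 15.866| = 0.9240
|48.84 - 48.595| = 0.2450
hysteresis = max(diffs) = 0.9240

0.9240


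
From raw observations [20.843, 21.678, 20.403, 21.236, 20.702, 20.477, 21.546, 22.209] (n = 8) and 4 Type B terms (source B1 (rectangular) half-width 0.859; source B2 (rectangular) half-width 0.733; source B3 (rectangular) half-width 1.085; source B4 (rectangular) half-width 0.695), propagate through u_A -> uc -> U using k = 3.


mean = (20.843 + 21.678 + 20.403 + 21.236 + 20.702 + 20.477 + 21.546 + 22.209) / 8 = 21.13675
s = sqrt(sum((x - mean)^2)/(n-1)) = 0.64019679
u_A = s / sqrt(n) = 0.64019679 / sqrt(8) = 0.22634375
u_B1 = 0.859 / sqrt(3) = 0.49594388
u_B2 = 0.733 / sqrt(3) = 0.42319775
u_B3 = 1.085 / sqrt(3) = 0.62642504
u_B4 = 0.695 / sqrt(3) = 0.40125844
uc = sqrt(0.22634375^2 + 0.49594388^2 + 0.42319775^2 + 0.62642504^2 + 0.40125844^2) = 1.0147437
U = k * uc = 3 * 1.0147437
U = 3.0442

3.0442


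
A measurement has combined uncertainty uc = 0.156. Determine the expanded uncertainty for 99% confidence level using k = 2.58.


U = k * uc
U = 2.58 * 0.156
U = 0.4025

0.4025


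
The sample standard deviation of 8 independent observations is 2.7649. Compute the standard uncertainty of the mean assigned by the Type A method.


u_A = s / sqrt(n)
u_A = 2.7649 / sqrt(8)
u_A = 2.7649 / 2.8284271
u_A = 0.9775

0.9775


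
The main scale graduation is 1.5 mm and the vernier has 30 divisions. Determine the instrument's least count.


LC = MSD / n_div
= 1.5 / 30
= 0.0500

0.0500


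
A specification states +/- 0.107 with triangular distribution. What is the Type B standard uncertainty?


u_B = half_width / sqrt(6)
u_B = 0.107 / 2.4494897
u_B = 0.0437

0.0437


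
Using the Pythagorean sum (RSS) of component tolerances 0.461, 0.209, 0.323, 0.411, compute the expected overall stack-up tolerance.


RSS = sqrt(0.461^2 + 0.209^2 + 0.323^2 + 0.411^2)
= sqrt(0.529452)
= 0.7276

0.7276


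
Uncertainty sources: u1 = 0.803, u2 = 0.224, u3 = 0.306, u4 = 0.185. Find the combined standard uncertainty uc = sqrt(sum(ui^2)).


uc = sqrt(0.803^2 + 0.224^2 + 0.306^2 + 0.185^2)
uc = sqrt(0.822846)
uc = 0.9071

0.9071


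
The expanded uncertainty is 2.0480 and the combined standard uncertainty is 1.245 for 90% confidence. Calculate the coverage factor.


k = U / uc
k = 2.0480 / 1.245
k = 1.645

1.645


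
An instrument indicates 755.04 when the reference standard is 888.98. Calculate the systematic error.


Systematic error = measured - true
= 755.04 - 888.98
= -133.9400

-133.9400


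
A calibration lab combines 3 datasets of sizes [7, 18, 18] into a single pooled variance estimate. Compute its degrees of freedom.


nu = sum_i (n_i - 1)
nu = ((7 - 1) + (18 - 1) + (18 - 1))
nu = 6 + 17 + 17
nu = 40

40


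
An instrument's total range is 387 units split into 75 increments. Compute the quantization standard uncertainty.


resolution = range / divisions
resolution = 387 / 75 = 5.16
u_res = resolution / (2*sqrt(3))
u_res = 5.16 / 3.4641016
u_res = 1.4896

1.4896


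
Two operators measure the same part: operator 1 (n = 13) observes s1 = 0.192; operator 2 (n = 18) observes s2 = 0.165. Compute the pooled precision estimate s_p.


s_p = sqrt(((n1-1)*s1^2 + (n2-1)*s2^2) / (n1+n2-2))
numerator = (13-1)*0.192^2 + (18-1)*0.165^2 = 0.442368 + 0.462825 = 0.905193
denominator = 13 + 18 - 2 = 29
s_p^2 = 0.905193 / 29 = 0.031213552
s_p = sqrt(0.031213552) = 0.1767

0.1767


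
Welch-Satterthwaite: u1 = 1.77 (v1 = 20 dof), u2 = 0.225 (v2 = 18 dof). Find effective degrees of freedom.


uc = sqrt(u1^2 + u2^2) = sqrt(1.77^2 + 0.225^2) = 1.7842435
v_eff = uc^4 / (u1^4/v1 + u2^4/v2)
= 1.7842435^4 / (1.77^4/20 + 0.225^4/18)
= 10.134831 / 0.4908955
v_eff = 20.6456

20.6456


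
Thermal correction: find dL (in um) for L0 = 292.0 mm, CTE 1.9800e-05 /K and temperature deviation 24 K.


dL = L * alpha * dT
= 292.0 * 1.9800e-05 * 24
= 0.1387584 mm
dL_um = 0.1387584 * 1000 = 138.7584 um

138.7584


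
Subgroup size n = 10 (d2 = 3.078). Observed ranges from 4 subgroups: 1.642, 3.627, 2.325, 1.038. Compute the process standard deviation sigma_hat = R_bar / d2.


R_bar = (1.642 + 3.627 + 2.325 + 1.038) / 4
R_bar = 8.632 / 4 = 2.158
sigma_hat = R_bar / d2 = 2.158 / 3.078 = 0.7011

0.7011


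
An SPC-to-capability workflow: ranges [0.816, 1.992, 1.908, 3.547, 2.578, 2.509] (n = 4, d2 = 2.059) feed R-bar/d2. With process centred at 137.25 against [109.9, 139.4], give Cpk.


R_bar = (0.816 + 1.992 + 1.908 + 3.547 + 2.578 + 2.509) / 6 = 2.225
sigma = R_bar / d2 = 2.225 / 2.059 = 1.0806217
Cp = (USL - LSL)/(6*sigma) = (139.4 - 109.9)/(6*1.0806217) = 4.5499
Cpu = (139.4 - 137.25)/(3*1.0806217) = 0.6632
Cpl = (137.25 - 109.9)/(3*1.0806217) = 8.4365
Cpk = min(Cpu, Cpl) = 0.6632

0.6632


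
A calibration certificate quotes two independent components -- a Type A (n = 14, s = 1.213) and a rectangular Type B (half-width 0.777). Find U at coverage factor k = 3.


u_A = s / sqrt(n) = 1.213 / sqrt(14) = 0.32418789
u_B = half_width / sqrt(3) = 0.777 / sqrt(3) = 0.44860116
uc = sqrt(u_A^2 + u_B^2) = sqrt(0.32418789^2 + 0.44860116^2) = 0.55348061
U = k * uc = 3 * 0.55348061
U = 1.6604

1.6604


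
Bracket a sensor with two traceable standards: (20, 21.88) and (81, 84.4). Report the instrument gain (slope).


slope = (y2 - y1) / (x2 - x1)
= (84.4 - 21.88) / (81 - 20)
= 62.5200 / 61
= 1.0249

1.0249


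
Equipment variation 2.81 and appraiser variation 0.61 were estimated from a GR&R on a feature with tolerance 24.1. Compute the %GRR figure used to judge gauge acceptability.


GRR = sqrt(EV^2 + AV^2) = sqrt(2.81^2 + 0.61^2) = 2.8754478
%GRR = GRR / tol * 100 = 2.8754478 / 24.1 * 100
%GRR = 11.9313

11.9313


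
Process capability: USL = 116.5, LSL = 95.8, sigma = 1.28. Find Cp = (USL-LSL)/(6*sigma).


Cp = (USL - LSL) / (6 * sigma)
= (116.5 - 95.8) / (6 * 1.28)
= 20.7000 / 7.6800
= 2.6953

2.6953


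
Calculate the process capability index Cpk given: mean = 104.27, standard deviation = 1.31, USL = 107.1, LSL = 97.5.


Cpu = (USL - mean) / (3*sigma) = (107.1 - 104.27) / (3*1.31) = 0.7201
Cpl = (mean - LSL) / (3*sigma) = (104.27 - 97.5) / (3*1.31) = 1.7226
Cpk = min(Cpu, Cpl) = 0.7201

0.7201


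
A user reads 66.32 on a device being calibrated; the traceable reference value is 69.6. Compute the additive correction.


Correction = standard - reading
= 69.6 - 66.32
= 3.2800

3.2800


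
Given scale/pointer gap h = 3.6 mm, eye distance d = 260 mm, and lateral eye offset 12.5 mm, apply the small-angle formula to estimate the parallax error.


error = h * offset / d
= 3.6 * 12.5 / 260
= 0.1731

0.1731


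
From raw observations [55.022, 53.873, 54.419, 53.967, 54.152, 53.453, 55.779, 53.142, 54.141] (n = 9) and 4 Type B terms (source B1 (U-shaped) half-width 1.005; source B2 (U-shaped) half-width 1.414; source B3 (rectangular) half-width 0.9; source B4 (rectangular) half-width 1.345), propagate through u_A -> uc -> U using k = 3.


mean = (55.022 + 53.873 + 54.419 + 53.967 + 54.152 + 53.453 + 55.779 + 53.142 + 54.141) / 9 = 54.21644444
s = sqrt(sum((x - mean)^2)/(n-1)) = 0.79520659
u_A = s / sqrt(n) = 0.79520659 / sqrt(9) = 0.26506886
u_B1 = 1.005 / sqrt(2) = 0.71064232
u_B2 = 1.414 / sqrt(2) = 0.99984899
u_B3 = 0.9 / sqrt(3) = 0.51961524
u_B4 = 1.345 / sqrt(3) = 0.77653611
uc = sqrt(0.26506886^2 + 0.71064232^2 + 0.99984899^2 + 0.51961524^2 + 0.77653611^2) = 1.5646023
U = k * uc = 3 * 1.5646023
U = 4.6938

4.6938


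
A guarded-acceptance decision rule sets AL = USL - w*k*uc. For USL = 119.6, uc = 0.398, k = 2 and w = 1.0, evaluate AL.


U = k * uc = 2 * 0.398 = 0.796
guard band g = w * U = 1.0 * 0.796 = 0.796
AL = USL - g = 119.6 - 0.796
AL = 118.8040

118.8040


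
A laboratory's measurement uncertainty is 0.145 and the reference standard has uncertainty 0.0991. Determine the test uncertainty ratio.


TUR = u_lab / u_ref
= 0.145 / 0.0991
= 1.4632

1.4632


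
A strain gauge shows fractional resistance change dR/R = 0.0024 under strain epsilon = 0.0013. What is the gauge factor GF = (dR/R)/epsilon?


GF = (dR/R) / epsilon
= 0.0024 / 0.0013
= 1.8462

1.8462


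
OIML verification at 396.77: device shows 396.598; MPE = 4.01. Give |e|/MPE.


e = indication - reference = 396.598 - 396.77 = -0.1720
|e| = 0.1720
ratio = |e| / MPE = 0.1720 / 4.01
ratio = 0.0429

0.0429


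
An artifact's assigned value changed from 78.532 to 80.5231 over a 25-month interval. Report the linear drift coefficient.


rate = (v2 - v1) / months
= (80.5231 - 78.532) / 25
= 1.9911 / 25
= 0.0796

0.0796


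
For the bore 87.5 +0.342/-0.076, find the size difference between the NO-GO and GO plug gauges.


GO = nominal - lower_tol (smallest hole = maximum material condition)
GO = 87.5 - 0.076 = 87.424
NO-GO = nominal + upper_tol (largest hole = least material condition)
NO-GO = 87.5 + 0.342 = 87.842
spread = NO-GO - GO = 87.842 - 87.424 = 0.4180

0.4180


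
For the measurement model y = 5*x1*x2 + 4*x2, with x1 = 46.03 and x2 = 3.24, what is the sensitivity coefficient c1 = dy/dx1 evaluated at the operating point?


y = 5*x1*x2 + 4*x2
dy/dx1 = 5*x2
Evaluate at x2 = 3.24: c1 = 5 * 3.24
c1 = 16.2000

16.2000


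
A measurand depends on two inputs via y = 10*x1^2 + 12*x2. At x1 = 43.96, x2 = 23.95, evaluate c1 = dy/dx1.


y = 10*x1^2 + 12*x2
dy/dx1 = 2*10*x1
Evaluate at x1 = 43.96: c1 = 20 * 43.96
c1 = 879.2000

879.2000


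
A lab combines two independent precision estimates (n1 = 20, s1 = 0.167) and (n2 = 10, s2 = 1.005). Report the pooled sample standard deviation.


s_p = sqrt(((n1-1)*s1^2 + (n2-1)*s2^2) / (n1+n2-2))
numerator = (20-1)*0.167^2 + (10-1)*1.005^2 = 0.529891 + 9.090225 = 9.620116
denominator = 20 + 10 - 2 = 28
s_p^2 = 9.620116 / 28 = 0.34357557
s_p = sqrt(0.34357557) = 0.5862

0.5862


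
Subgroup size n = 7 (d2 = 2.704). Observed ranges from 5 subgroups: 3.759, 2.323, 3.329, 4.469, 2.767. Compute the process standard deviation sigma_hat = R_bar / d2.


R_bar = (3.759 + 2.323 + 3.329 + 4.469 + 2.767) / 5
R_bar = 16.647 / 5 = 3.3294
sigma_hat = R_bar / d2 = 3.3294 / 2.704 = 1.2313

1.2313


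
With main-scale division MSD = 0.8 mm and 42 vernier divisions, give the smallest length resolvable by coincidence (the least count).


LC = MSD / n_div
= 0.8 / 42
= 0.0190

0.0190


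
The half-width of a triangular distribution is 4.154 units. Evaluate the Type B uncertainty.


u_B = half_width / sqrt(6)
u_B = 4.154 / 2.4494897
u_B = 1.6959

1.6959


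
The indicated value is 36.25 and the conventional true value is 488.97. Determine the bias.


Systematic error = measured - true
= 36.25 - 488.97
= -452.7200

-452.7200


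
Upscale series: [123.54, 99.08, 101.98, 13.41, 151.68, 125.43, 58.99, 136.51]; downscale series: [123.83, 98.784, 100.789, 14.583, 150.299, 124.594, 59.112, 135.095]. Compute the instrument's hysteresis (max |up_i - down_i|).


|123.54 - 123.83| = 0.2900
|99.08 - 98.784| = 0.2960
|101.98 - 100.789| = 1.1910
|13.41 - 14.583| = 1.1730
|151.68 - 150.299| = 1.3810
|125.43 - 124.594| = 0.8360
|58.99 - 59.112| = 0.1220
|136.51 - 135.095| = 1.4150
hysteresis = max(diffs) = 1.4150

1.4150


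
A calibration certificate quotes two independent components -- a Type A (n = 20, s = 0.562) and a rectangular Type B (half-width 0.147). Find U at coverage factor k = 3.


u_A = s / sqrt(n) = 0.562 / sqrt(20) = 0.12566702
u_B = half_width / sqrt(3) = 0.147 / sqrt(3) = 0.08487049
uc = sqrt(u_A^2 + u_B^2) = sqrt(0.12566702^2 + 0.08487049^2) = 0.15164168
U = k * uc = 3 * 0.15164168
U = 0.4549

0.4549


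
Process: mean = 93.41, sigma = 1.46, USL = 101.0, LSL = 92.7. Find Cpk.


Cpu = (USL - mean) / (3*sigma) = (101.0 - 93.41) / (3*1.46) = 1.7329
Cpl = (mean - LSL) / (3*sigma) = (93.41 - 92.7) / (3*1.46) = 0.1621
Cpk = min(Cpu, Cpl) = 0.1621

0.1621


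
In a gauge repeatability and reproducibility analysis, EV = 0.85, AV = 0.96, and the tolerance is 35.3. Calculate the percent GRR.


GRR = sqrt(EV^2 + AV^2) = sqrt(0.85^2 + 0.96^2) = 1.2822246
%GRR = GRR / tol * 100 = 1.2822246 / 35.3 * 100
%GRR = 3.6324

3.6324


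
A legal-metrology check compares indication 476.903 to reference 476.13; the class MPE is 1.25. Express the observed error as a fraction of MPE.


e = indication - reference = 476.903 - 476.13 = 0.7730
|e| = 0.7730
ratio = |e| / MPE = 0.7730 / 1.25
ratio = 0.6184

0.6184


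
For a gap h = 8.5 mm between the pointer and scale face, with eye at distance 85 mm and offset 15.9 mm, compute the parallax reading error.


error = h * offset / d
= 8.5 * 15.9 / 85
= 1.5900

1.5900


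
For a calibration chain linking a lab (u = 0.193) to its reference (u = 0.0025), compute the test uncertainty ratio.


TUR = u_lab / u_ref
= 0.193 / 0.0025
= 77.2000

77.2000


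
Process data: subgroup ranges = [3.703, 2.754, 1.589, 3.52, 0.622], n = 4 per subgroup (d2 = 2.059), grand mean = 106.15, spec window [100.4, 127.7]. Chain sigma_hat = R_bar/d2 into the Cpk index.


R_bar = (3.703 + 2.754 + 1.589 + 3.52 + 0.622) / 5 = 2.4376
sigma = R_bar / d2 = 2.4376 / 2.059 = 1.1838757
Cp = (USL - LSL)/(6*sigma) = (127.7 - 100.4)/(6*1.1838757) = 3.8433
Cpu = (127.7 - 106.15)/(3*1.1838757) = 6.0676
Cpl = (106.15 - 100.4)/(3*1.1838757) = 1.6190
Cpk = min(Cpu, Cpl) = 1.6190

1.6190


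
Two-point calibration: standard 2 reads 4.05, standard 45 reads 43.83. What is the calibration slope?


slope = (y2 - y1) / (x2 - x1)
= (43.83 - 4.05) / (45 - 2)
= 39.7800 / 43
= 0.9251

0.9251


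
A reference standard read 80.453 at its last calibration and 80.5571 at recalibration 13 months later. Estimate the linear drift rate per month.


rate = (v2 - v1) / months
= (80.5571 - 80.453) / 13
= 0.1041 / 13
= 0.0080

0.0080


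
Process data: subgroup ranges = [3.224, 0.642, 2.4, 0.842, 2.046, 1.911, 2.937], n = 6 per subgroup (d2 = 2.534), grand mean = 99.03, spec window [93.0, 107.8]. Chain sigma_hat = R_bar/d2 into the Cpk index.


R_bar = (3.224 + 0.642 + 2.4 + 0.842 + 2.046 + 1.911 + 2.937) / 7 = 2.0002857
sigma = R_bar / d2 = 2.0002857 / 2.534 = 0.78937873
Cp = (USL - LSL)/(6*sigma) = (107.8 - 93.0)/(6*0.78937873) = 3.1248
Cpu = (107.8 - 99.03)/(3*0.78937873) = 3.7033
Cpl = (99.03 - 93.0)/(3*0.78937873) = 2.5463
Cpk = min(Cpu, Cpl) = 2.5463

2.5463


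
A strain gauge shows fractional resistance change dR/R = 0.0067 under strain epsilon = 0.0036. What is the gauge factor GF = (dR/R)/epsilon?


GF = (dR/R) / epsilon
= 0.0067 / 0.0036
= 1.8611

1.8611


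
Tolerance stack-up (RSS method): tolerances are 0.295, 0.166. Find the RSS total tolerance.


RSS = sqrt(0.295^2 + 0.166^2)
= sqrt(0.114581)
= 0.3385

0.3385


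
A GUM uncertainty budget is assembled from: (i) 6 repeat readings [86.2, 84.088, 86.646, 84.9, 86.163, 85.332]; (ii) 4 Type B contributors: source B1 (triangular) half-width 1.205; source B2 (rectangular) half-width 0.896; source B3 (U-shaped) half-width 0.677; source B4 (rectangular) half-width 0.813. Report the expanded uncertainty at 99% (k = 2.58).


mean = (86.2 + 84.088 + 86.646 + 84.9 + 86.163 + 85.332) / 6 = 85.55483333
s = sqrt(sum((x - mean)^2)/(n-1)) = 0.95987633
u_A = s / sqrt(n) = 0.95987633 / sqrt(6) = 0.39186787
u_B1 = 1.205 / sqrt(6) = 0.49193919
u_B2 = 0.896 / sqrt(3) = 0.51730584
u_B3 = 0.677 / sqrt(2) = 0.47871129
u_B4 = 0.813 / sqrt(3) = 0.46938577
uc = sqrt(0.39186787^2 + 0.49193919^2 + 0.51730584^2 + 0.47871129^2 + 0.46938577^2) = 1.0548258
U = k * uc = 2.58 * 1.0548258
U = 2.7215

2.7215


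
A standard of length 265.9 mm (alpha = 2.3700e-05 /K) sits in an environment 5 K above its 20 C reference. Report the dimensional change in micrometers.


dL = L * alpha * dT
= 265.9 * 2.3700e-05 * 5
= 0.0315091 mm
dL_um = 0.0315091 * 1000 = 31.5091 um

31.5091


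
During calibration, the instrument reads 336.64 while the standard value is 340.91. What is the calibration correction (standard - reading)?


Correction = standard - reading
= 340.91 - 336.64
= 4.2700

4.2700


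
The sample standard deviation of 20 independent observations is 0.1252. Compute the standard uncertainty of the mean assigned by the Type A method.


u_A = s / sqrt(n)
u_A = 0.1252 / sqrt(20)
u_A = 0.1252 / 4.472136
u_A = 0.0280

0.0280


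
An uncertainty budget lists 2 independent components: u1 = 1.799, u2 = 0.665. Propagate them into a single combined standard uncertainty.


uc = sqrt(1.799^2 + 0.665^2)
uc = sqrt(3.678626)
uc = 1.9180

1.9180


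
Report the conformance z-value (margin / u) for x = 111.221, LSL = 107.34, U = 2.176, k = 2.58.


u = U / k = 2.176 / 2.58 = 0.84341085
margin = |LSL - x| = |107.34 - 111.221| = 3.881
z = margin / u = 3.881 / 0.84341085
z = 4.6016

4.6016


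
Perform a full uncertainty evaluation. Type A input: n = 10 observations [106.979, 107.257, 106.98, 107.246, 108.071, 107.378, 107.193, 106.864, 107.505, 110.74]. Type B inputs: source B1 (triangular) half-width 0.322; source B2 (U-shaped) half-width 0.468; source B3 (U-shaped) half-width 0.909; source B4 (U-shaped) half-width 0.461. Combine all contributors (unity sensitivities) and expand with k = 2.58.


mean = (106.979 + 107.257 + 106.98 + 107.246 + 108.071 + 107.378 + 107.193 + 106.864 + 107.505 + 110.74) / 10 = 107.6213
s = sqrt(sum((x - mean)^2)/(n-1)) = 1.1477303
u_A = s / sqrt(n) = 1.1477303 / sqrt(10) = 0.36294419
u_B1 = 0.322 / sqrt(6) = 0.13145595
u_B2 = 0.468 / sqrt(2) = 0.33092597
u_B3 = 0.909 / sqrt(2) = 0.64276006
u_B4 = 0.461 / sqrt(2) = 0.32597623
uc = sqrt(0.36294419^2 + 0.13145595^2 + 0.33092597^2 + 0.64276006^2 + 0.32597623^2) = 0.88199895
U = k * uc = 2.58 * 0.88199895
U = 2.2756

2.2756


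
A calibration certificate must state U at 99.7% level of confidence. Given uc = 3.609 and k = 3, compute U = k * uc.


U = k * uc
U = 3 * 3.609
U = 10.8270

10.8270


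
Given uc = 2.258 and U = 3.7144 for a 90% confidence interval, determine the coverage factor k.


k = U / uc
k = 3.7144 / 2.258
k = 1.645

1.645


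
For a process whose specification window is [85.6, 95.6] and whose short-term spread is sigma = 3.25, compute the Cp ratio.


Cp = (USL - LSL) / (6 * sigma)
= (95.6 - 85.6) / (6 * 3.25)
= 10.0000 / 19.5000
= 0.5128

0.5128


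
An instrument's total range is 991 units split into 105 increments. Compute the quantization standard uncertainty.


resolution = range / divisions
resolution = 991 / 105 = 9.4380952
u_res = resolution / (2*sqrt(3))
u_res = 9.4380952 / 3.4641016
u_res = 2.7245

2.7245


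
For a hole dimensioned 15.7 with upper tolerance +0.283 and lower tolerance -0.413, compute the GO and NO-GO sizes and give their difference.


GO = nominal - lower_tol (smallest hole = maximum material condition)
GO = 15.7 - 0.413 = 15.287
NO-GO = nominal + upper_tol (largest hole = least material condition)
NO-GO = 15.7 + 0.283 = 15.983
spread = NO-GO - GO = 15.983 - 15.287 = 0.6960

0.6960


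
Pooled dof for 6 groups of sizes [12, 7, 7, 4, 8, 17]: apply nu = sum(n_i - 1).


nu = sum_i (n_i - 1)
nu = ((12 - 1) + (7 - 1) + (7 - 1) + (4 - 1) + (8 - 1) + (17 - 1))
nu = 11 + 6 + 6 + 3 + 7 + 16
nu = 49

49


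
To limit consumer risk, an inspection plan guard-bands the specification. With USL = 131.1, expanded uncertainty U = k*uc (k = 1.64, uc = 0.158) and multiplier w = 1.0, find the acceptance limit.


U = k * uc = 1.64 * 0.158 = 0.25912
guard band g = w * U = 1.0 * 0.25912 = 0.25912
AL = USL - g = 131.1 - 0.25912
AL = 130.8409

130.8409


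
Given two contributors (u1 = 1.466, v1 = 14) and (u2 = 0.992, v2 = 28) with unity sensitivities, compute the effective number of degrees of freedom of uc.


uc = sqrt(u1^2 + u2^2) = sqrt(1.466^2 + 0.992^2) = 1.7700904
v_eff = uc^4 / (u1^4/v1 + u2^4/v2)
= 1.7700904^4 / (1.466^4/14 + 0.992^4/28)
= 9.8170677 / 0.36450446
v_eff = 26.9326

26.9326


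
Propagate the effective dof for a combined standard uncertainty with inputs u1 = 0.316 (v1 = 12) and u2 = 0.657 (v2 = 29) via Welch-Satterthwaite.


uc = sqrt(u1^2 + u2^2) = sqrt(0.316^2 + 0.657^2) = 0.72904389
v_eff = uc^4 / (u1^4/v1 + u2^4/v2)
= 0.72904389^4 / (0.316^4/12 + 0.657^4/29)
= 0.28249756 / 0.0072557923
v_eff = 38.9341

38.9341


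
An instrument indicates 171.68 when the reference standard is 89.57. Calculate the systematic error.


Systematic error = measured - true
= 171.68 - 89.57
= 82.1100

82.1100


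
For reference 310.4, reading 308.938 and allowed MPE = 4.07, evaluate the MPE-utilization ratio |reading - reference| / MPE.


e = indication - reference = 308.938 - 310.4 = -1.4620
|e| = 1.4620
ratio = |e| / MPE = 1.4620 / 4.07
ratio = 0.3592

0.3592


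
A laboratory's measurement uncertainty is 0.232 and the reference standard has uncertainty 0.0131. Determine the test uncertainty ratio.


TUR = u_lab / u_ref
= 0.232 / 0.0131
= 17.7099

17.7099


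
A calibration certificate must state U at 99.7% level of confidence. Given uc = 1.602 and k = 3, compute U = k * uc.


U = k * uc
U = 3 * 1.602
U = 4.8060

4.8060


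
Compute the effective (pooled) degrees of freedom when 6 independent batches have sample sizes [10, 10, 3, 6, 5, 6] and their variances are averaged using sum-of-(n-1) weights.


nu = sum_i (n_i - 1)
nu = ((10 - 1) + (10 - 1) + (3 - 1) + (6 - 1) + (5 - 1) + (6 - 1))
nu = 9 + 9 + 2 + 5 + 4 + 5
nu = 34

34


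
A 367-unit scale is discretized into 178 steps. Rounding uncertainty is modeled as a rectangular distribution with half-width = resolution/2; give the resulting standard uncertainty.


resolution = range / divisions
resolution = 367 / 178 = 2.0617978
u_res = resolution / (2*sqrt(3))
u_res = 2.0617978 / 3.4641016
u_res = 0.5952

0.5952


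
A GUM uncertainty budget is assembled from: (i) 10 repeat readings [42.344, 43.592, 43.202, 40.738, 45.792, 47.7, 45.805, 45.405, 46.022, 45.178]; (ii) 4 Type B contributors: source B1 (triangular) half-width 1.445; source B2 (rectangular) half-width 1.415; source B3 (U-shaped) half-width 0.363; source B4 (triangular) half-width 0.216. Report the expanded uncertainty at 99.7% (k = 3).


mean = (42.344 + 43.592 + 43.202 + 40.738 + 45.792 + 47.7 + 45.805 + 45.405 + 46.022 + 45.178) / 10 = 44.5778
s = sqrt(sum((x - mean)^2)/(n-1)) = 2.067129
u_A = s / sqrt(n) = 2.067129 / sqrt(10) = 0.65368359
u_B1 = 1.445 / sqrt(6) = 0.58991878
u_B2 = 1.415 / sqrt(3) = 0.81695063
u_B3 = 0.363 / sqrt(2) = 0.25667976
u_B4 = 0.216 / sqrt(6) = 0.088181631
uc = sqrt(0.65368359^2 + 0.58991878^2 + 0.81695063^2 + 0.25667976^2 + 0.088181631^2) = 1.2314119
U = k * uc = 3 * 1.2314119
U = 3.6942

3.6942


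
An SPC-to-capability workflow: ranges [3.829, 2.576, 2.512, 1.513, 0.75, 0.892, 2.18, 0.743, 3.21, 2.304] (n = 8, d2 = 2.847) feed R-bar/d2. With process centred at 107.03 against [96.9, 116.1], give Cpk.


R_bar = (3.829 + 2.576 + 2.512 + 1.513 + 0.75 + 0.892 + 2.18 + 0.743 + 3.21 + 2.304) / 10 = 2.0509
sigma = R_bar / d2 = 2.0509 / 2.847 = 0.72037232
Cp = (USL - LSL)/(6*sigma) = (116.1 - 96.9)/(6*0.72037232) = 4.4421
Cpu = (116.1 - 107.03)/(3*0.72037232) = 4.1969
Cpl = (107.03 - 96.9)/(3*0.72037232) = 4.6874
Cpk = min(Cpu, Cpl) = 4.1969

4.1969


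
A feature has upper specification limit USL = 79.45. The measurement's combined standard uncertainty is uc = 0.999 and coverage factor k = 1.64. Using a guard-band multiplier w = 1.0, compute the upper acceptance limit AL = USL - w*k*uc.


U = k * uc = 1.64 * 0.999 = 1.63836
guard band g = w * U = 1.0 * 1.63836 = 1.63836
AL = USL - g = 79.45 - 1.63836
AL = 77.8116

77.8116


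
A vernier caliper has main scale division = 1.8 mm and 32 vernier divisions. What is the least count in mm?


LC = MSD / n_div
= 1.8 / 32
= 0.0563

0.0563


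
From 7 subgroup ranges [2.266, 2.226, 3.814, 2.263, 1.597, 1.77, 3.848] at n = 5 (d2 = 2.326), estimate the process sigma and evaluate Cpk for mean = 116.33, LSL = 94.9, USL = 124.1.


R_bar = (2.266 + 2.226 + 3.814 + 2.263 + 1.597 + 1.77 + 3.848) / 7 = 2.5405714
sigma = R_bar / d2 = 2.5405714 / 2.326 = 1.0922491
Cp = (USL - LSL)/(6*sigma) = (124.1 - 94.9)/(6*1.0922491) = 4.4556
Cpu = (124.1 - 116.33)/(3*1.0922491) = 2.3713
Cpl = (116.33 - 94.9)/(3*1.0922491) = 6.5400
Cpk = min(Cpu, Cpl) = 2.3713

2.3713


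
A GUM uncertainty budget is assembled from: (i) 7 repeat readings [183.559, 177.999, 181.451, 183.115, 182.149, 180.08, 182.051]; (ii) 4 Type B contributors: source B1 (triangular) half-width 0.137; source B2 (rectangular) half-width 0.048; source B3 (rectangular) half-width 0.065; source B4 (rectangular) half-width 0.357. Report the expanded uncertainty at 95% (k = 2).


mean = (183.559 + 177.999 + 181.451 + 183.115 + 182.149 + 180.08 + 182.051) / 7 = 181.4862857
s = sqrt(sum((x - mean)^2)/(n-1)) = 1.9081838
u_A = s / sqrt(n) = 1.9081838 / sqrt(7) = 0.72122568
u_B1 = 0.137 / sqrt(6) = 0.055930016
u_B2 = 0.048 / sqrt(3) = 0.027712813
u_B3 = 0.065 / sqrt(3) = 0.037527767
u_B4 = 0.357 / sqrt(3) = 0.20611405
uc = sqrt(0.72122568^2 + 0.055930016^2 + 0.027712813^2 + 0.037527767^2 + 0.20611405^2) = 0.75362722
U = k * uc = 2 * 0.75362722
U = 1.5073

1.5073


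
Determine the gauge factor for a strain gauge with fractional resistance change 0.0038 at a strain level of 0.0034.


GF = (dR/R) / epsilon
= 0.0038 / 0.0034
= 1.1176

1.1176


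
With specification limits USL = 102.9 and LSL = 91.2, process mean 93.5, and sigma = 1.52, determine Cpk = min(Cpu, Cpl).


Cpu = (USL - mean) / (3*sigma) = (102.9 - 93.5) / (3*1.52) = 2.0614
Cpl = (mean - LSL) / (3*sigma) = (93.5 - 91.2) / (3*1.52) = 0.5044
Cpk = min(Cpu, Cpl) = 0.5044

0.5044


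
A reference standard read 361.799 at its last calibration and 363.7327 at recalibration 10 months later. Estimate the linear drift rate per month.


rate = (v2 - v1) / months
= (363.7327 - 361.799) / 10
= 1.9337 / 10
= 0.1934

0.1934


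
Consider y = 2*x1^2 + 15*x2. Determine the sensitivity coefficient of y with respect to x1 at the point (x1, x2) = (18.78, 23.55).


y = 2*x1^2 + 15*x2
dy/dx1 = 2*2*x1
Evaluate at x1 = 18.78: c1 = 4 * 18.78
c1 = 75.1200

75.1200


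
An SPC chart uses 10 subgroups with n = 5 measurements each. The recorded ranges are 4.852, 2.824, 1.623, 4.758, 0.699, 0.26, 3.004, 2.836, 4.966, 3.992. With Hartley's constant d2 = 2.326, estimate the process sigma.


R_bar = (4.852 + 2.824 + 1.623 + 4.758 + 0.699 + 0.26 + 3.004 + 2.836 + 4.966 + 3.992) / 10
R_bar = 29.814 / 10 = 2.9814
sigma_hat = R_bar / d2 = 2.9814 / 2.326 = 1.2818

1.2818


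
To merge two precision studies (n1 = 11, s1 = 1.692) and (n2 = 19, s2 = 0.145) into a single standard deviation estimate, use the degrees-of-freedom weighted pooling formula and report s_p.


s_p = sqrt(((n1-1)*s1^2 + (n2-1)*s2^2) / (n1+n2-2))
numerator = (11-1)*1.692^2 + (19-1)*0.145^2 = 28.62864 + 0.37845 = 29.00709
denominator = 11 + 19 - 2 = 28
s_p^2 = 29.00709 / 28 = 1.0359675
s_p = sqrt(1.0359675) = 1.0178

1.0178


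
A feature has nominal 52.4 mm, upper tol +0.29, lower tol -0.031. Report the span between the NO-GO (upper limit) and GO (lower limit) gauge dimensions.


GO = nominal - lower_tol (smallest hole = maximum material condition)
GO = 52.4 - 0.031 = 52.369
NO-GO = nominal + upper_tol (largest hole = least material condition)
NO-GO = 52.4 + 0.29 = 52.69
spread = NO-GO - GO = 52.69 - 52.369 = 0.3210

0.3210


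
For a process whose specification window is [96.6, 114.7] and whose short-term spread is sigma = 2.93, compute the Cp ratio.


Cp = (USL - LSL) / (6 * sigma)
= (114.7 - 96.6) / (6 * 2.93)
= 18.1000 / 17.5800
= 1.0296

1.0296


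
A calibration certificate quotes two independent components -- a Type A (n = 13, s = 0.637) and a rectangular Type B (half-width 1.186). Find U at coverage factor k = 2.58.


u_A = s / sqrt(n) = 0.637 / sqrt(13) = 0.17667201
u_B = half_width / sqrt(3) = 1.186 / sqrt(3) = 0.68473742
uc = sqrt(u_A^2 + u_B^2) = sqrt(0.17667201^2 + 0.68473742^2) = 0.70716217
U = k * uc = 2.58 * 0.70716217
U = 1.8245

1.8245


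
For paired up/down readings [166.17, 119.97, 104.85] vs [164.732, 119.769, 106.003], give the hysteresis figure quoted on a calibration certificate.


|166.17 - 164.732| = 1.4380
|119.97 - 119.769| = 0.2010
|104.85 - 106.003| = 1.1530
hysteresis = max(diffs) = 1.4380

1.4380


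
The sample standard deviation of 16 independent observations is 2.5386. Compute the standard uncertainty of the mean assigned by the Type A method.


u_A = s / sqrt(n)
u_A = 2.5386 / sqrt(16)
u_A = 2.5386 / 4
u_A = 0.6347

0.6347
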